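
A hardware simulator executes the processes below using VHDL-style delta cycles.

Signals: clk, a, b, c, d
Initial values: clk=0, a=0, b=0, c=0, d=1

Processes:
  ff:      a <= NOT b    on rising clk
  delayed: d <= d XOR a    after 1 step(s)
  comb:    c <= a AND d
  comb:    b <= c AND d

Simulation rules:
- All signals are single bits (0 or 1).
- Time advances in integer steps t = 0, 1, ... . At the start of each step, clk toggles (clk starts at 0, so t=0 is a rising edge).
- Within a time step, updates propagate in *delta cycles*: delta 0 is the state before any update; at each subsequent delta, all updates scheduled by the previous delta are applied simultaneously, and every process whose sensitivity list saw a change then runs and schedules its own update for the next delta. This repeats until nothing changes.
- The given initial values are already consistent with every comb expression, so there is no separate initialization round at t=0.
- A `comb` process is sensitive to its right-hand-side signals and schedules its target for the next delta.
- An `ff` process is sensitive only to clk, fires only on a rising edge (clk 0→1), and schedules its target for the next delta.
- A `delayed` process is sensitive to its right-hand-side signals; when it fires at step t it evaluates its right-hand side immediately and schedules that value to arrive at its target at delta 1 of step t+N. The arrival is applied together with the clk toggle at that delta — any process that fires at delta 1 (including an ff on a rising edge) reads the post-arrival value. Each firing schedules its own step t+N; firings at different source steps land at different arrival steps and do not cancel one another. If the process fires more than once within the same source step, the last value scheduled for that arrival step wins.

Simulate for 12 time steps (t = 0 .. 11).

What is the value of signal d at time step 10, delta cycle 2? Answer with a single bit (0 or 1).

1

t0.Δ0 d=1 c=0 a=0 b=0 clk=0
t0.Δ1 d=1 c=0 a=0 b=0 clk=1
t0.Δ2 d=1 c=0 a=1 b=0 clk=1
t0.Δ3 d=1 c=1 a=1 b=0 clk=1
t0.Δ4 d=1 c=1 a=1 b=1 clk=1
t1.Δ0 d=1 c=1 a=1 b=1 clk=1
t1.Δ1 d=0 c=1 a=1 b=1 clk=0
t1.Δ2 d=0 c=0 a=1 b=0 clk=0
t2.Δ0 d=0 c=0 a=1 b=0 clk=0
t2.Δ1 d=1 c=0 a=1 b=0 clk=1
t2.Δ2 d=1 c=1 a=1 b=0 clk=1
t2.Δ3 d=1 c=1 a=1 b=1 clk=1
t3.Δ0 d=1 c=1 a=1 b=1 clk=1
t3.Δ1 d=0 c=1 a=1 b=1 clk=0
t3.Δ2 d=0 c=0 a=1 b=0 clk=0
t4.Δ0 d=0 c=0 a=1 b=0 clk=0
t4.Δ1 d=1 c=0 a=1 b=0 clk=1
t4.Δ2 d=1 c=1 a=1 b=0 clk=1
t4.Δ3 d=1 c=1 a=1 b=1 clk=1
t5.Δ0 d=1 c=1 a=1 b=1 clk=1
t5.Δ1 d=0 c=1 a=1 b=1 clk=0
t5.Δ2 d=0 c=0 a=1 b=0 clk=0
t6.Δ0 d=0 c=0 a=1 b=0 clk=0
t6.Δ1 d=1 c=0 a=1 b=0 clk=1
t6.Δ2 d=1 c=1 a=1 b=0 clk=1
t6.Δ3 d=1 c=1 a=1 b=1 clk=1
t7.Δ0 d=1 c=1 a=1 b=1 clk=1
t7.Δ1 d=0 c=1 a=1 b=1 clk=0
t7.Δ2 d=0 c=0 a=1 b=0 clk=0
t8.Δ0 d=0 c=0 a=1 b=0 clk=0
t8.Δ1 d=1 c=0 a=1 b=0 clk=1
t8.Δ2 d=1 c=1 a=1 b=0 clk=1
t8.Δ3 d=1 c=1 a=1 b=1 clk=1
t9.Δ0 d=1 c=1 a=1 b=1 clk=1
t9.Δ1 d=0 c=1 a=1 b=1 clk=0
t9.Δ2 d=0 c=0 a=1 b=0 clk=0
t10.Δ0 d=0 c=0 a=1 b=0 clk=0
t10.Δ1 d=1 c=0 a=1 b=0 clk=1
t10.Δ2 d=1 c=1 a=1 b=0 clk=1
t10.Δ3 d=1 c=1 a=1 b=1 clk=1
t11.Δ0 d=1 c=1 a=1 b=1 clk=1
t11.Δ1 d=0 c=1 a=1 b=1 clk=0
t11.Δ2 d=0 c=0 a=1 b=0 clk=0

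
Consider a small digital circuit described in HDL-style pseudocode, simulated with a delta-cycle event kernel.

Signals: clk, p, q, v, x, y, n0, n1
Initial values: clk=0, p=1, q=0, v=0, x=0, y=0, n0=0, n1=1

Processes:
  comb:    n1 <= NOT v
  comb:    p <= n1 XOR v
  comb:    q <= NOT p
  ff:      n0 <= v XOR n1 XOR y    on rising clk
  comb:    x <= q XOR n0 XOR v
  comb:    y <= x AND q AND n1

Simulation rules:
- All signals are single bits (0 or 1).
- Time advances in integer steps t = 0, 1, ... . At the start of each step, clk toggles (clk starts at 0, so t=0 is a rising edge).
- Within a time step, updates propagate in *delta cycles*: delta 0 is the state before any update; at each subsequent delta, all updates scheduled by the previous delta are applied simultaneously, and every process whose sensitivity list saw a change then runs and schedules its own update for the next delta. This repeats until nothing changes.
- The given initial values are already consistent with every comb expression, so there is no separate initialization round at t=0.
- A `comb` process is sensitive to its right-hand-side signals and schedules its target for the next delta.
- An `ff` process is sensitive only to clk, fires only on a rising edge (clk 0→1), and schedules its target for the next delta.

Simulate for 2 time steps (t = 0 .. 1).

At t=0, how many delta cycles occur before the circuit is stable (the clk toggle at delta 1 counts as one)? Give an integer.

t0.Δ0 p=1 clk=0 n0=0 x=0 v=0 q=0 n1=1 y=0
t0.Δ1 p=1 clk=1 n0=0 x=0 v=0 q=0 n1=1 y=0
t0.Δ2 p=1 clk=1 n0=1 x=0 v=0 q=0 n1=1 y=0
t0.Δ3 p=1 clk=1 n0=1 x=1 v=0 q=0 n1=1 y=0
t1.Δ0 p=1 clk=1 n0=1 x=1 v=0 q=0 n1=1 y=0
t1.Δ1 p=1 clk=0 n0=1 x=1 v=0 q=0 n1=1 y=0

3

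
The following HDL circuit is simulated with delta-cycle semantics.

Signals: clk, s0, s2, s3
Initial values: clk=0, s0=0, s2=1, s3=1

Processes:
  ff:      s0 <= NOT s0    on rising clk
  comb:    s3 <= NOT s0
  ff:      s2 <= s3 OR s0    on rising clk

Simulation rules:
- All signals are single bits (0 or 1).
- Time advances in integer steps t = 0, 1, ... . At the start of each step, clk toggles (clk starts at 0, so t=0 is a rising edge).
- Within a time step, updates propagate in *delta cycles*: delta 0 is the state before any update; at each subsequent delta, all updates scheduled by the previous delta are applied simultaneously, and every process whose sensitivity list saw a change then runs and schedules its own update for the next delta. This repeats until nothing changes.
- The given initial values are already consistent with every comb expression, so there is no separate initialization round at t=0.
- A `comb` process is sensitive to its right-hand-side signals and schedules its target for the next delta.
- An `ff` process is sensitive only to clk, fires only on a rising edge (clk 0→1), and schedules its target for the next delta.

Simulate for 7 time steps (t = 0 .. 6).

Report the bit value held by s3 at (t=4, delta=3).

0

[bits: s3,s0,s2,clk]
t=0: Δ0=1010 Δ1=1011 Δ2=1111 Δ3=0111 | 3Δ
t=1: Δ0=0111 Δ1=0110 | 1Δ
t=2: Δ0=0110 Δ1=0111 Δ2=0011 Δ3=1011 | 3Δ
t=3: Δ0=1011 Δ1=1010 | 1Δ
t=4: Δ0=1010 Δ1=1011 Δ2=1111 Δ3=0111 | 3Δ
t=5: Δ0=0111 Δ1=0110 | 1Δ
t=6: Δ0=0110 Δ1=0111 Δ2=0011 Δ3=1011 | 3Δ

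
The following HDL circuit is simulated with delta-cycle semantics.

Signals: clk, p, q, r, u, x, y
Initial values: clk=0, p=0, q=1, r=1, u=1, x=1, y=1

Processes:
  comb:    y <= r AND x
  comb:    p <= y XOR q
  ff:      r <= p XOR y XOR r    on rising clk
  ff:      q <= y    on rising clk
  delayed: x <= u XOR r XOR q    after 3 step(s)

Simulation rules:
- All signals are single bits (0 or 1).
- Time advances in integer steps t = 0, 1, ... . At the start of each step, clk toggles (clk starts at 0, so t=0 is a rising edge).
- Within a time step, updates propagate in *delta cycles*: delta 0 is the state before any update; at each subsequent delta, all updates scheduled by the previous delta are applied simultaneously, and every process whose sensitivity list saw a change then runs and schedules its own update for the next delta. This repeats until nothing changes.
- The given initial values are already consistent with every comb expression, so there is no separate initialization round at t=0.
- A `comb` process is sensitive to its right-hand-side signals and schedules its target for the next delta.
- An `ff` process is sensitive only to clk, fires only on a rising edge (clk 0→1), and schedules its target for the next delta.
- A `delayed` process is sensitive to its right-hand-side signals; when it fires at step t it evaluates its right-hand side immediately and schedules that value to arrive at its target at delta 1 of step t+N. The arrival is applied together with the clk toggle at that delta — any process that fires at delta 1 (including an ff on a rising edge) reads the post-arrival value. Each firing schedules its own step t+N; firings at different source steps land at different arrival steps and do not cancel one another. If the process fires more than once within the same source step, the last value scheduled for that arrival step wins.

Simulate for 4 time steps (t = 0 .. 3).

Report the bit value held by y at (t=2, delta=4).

[bits: r,clk,y,p,x,u,q]
t=0: Δ0=1010111 Δ1=1110111 Δ2=0110111 Δ3=0100111 Δ4=0101111 | 4Δ
t=1: Δ0=0101111 Δ1=0001111 | 1Δ
t=2: Δ0=0001111 Δ1=0101111 Δ2=1101110 Δ3=1110110 Δ4=1111110 | 4Δ
t=3: Δ0=1111110 Δ1=1011010 Δ2=1001010 Δ3=1000010 | 3Δ

1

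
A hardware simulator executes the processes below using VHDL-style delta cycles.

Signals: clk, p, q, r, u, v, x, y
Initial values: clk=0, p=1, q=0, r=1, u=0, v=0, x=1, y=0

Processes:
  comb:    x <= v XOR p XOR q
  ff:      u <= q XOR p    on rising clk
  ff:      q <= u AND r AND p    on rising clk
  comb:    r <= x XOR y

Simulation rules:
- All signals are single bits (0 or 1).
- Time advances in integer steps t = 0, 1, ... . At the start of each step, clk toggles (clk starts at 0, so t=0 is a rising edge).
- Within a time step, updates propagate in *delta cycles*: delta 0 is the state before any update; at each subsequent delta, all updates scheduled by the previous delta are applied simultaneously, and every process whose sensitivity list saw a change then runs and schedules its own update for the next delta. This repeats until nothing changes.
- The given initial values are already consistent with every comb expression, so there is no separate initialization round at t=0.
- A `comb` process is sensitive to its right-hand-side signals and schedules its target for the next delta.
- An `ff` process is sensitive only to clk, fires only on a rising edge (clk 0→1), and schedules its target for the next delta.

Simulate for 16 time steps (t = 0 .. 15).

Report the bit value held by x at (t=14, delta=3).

0

t=0 Δ0: q=0 v=0 y=0 u=0 x=1 clk=0 r=1 p=1
  Δ1: clk:0→1
  Δ2: u:0→1
  (2Δ to stable)
t=1 Δ0: q=0 v=0 y=0 u=1 x=1 clk=1 r=1 p=1
  Δ1: clk:1→0
  (1Δ to stable)
t=2 Δ0: q=0 v=0 y=0 u=1 x=1 clk=0 r=1 p=1
  Δ1: clk:0→1
  Δ2: q:0→1
  Δ3: x:1→0
  Δ4: r:1→0
  (4Δ to stable)
t=3 Δ0: q=1 v=0 y=0 u=1 x=0 clk=1 r=0 p=1
  Δ1: clk:1→0
  (1Δ to stable)
t=4 Δ0: q=1 v=0 y=0 u=1 x=0 clk=0 r=0 p=1
  Δ1: clk:0→1
  Δ2: q:1→0, u:1→0
  Δ3: x:0→1
  Δ4: r:0→1
  (4Δ to stable)
t=5 Δ0: q=0 v=0 y=0 u=0 x=1 clk=1 r=1 p=1
  Δ1: clk:1→0
  (1Δ to stable)
t=6 Δ0: q=0 v=0 y=0 u=0 x=1 clk=0 r=1 p=1
  Δ1: clk:0→1
  Δ2: u:0→1
  (2Δ to stable)
t=7 Δ0: q=0 v=0 y=0 u=1 x=1 clk=1 r=1 p=1
  Δ1: clk:1→0
  (1Δ to stable)
t=8 Δ0: q=0 v=0 y=0 u=1 x=1 clk=0 r=1 p=1
  Δ1: clk:0→1
  Δ2: q:0→1
  Δ3: x:1→0
  Δ4: r:1→0
  (4Δ to stable)
t=9 Δ0: q=1 v=0 y=0 u=1 x=0 clk=1 r=0 p=1
  Δ1: clk:1→0
  (1Δ to stable)
t=10 Δ0: q=1 v=0 y=0 u=1 x=0 clk=0 r=0 p=1
  Δ1: clk:0→1
  Δ2: q:1→0, u:1→0
  Δ3: x:0→1
  Δ4: r:0→1
  (4Δ to stable)
t=11 Δ0: q=0 v=0 y=0 u=0 x=1 clk=1 r=1 p=1
  Δ1: clk:1→0
  (1Δ to stable)
t=12 Δ0: q=0 v=0 y=0 u=0 x=1 clk=0 r=1 p=1
  Δ1: clk:0→1
  Δ2: u:0→1
  (2Δ to stable)
t=13 Δ0: q=0 v=0 y=0 u=1 x=1 clk=1 r=1 p=1
  Δ1: clk:1→0
  (1Δ to stable)
t=14 Δ0: q=0 v=0 y=0 u=1 x=1 clk=0 r=1 p=1
  Δ1: clk:0→1
  Δ2: q:0→1
  Δ3: x:1→0
  Δ4: r:1→0
  (4Δ to stable)
t=15 Δ0: q=1 v=0 y=0 u=1 x=0 clk=1 r=0 p=1
  Δ1: clk:1→0
  (1Δ to stable)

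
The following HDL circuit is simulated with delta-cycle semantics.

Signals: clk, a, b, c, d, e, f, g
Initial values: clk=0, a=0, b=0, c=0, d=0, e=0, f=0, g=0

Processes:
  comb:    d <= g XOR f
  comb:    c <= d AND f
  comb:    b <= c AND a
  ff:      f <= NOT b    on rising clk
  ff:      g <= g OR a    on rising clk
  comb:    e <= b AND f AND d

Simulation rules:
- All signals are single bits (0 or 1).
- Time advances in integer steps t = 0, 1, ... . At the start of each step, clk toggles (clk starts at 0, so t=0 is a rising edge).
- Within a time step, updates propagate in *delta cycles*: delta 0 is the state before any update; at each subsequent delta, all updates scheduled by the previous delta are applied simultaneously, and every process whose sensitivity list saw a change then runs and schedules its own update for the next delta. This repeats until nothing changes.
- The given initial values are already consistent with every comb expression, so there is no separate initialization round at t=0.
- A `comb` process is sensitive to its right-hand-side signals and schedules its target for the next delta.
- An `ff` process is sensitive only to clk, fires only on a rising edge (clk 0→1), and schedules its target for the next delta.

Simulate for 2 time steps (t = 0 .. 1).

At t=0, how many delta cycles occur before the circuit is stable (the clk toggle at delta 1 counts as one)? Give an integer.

4

t0.Δ0 a=0 e=0 c=0 f=0 b=0 clk=0 d=0 g=0
t0.Δ1 a=0 e=0 c=0 f=0 b=0 clk=1 d=0 g=0
t0.Δ2 a=0 e=0 c=0 f=1 b=0 clk=1 d=0 g=0
t0.Δ3 a=0 e=0 c=0 f=1 b=0 clk=1 d=1 g=0
t0.Δ4 a=0 e=0 c=1 f=1 b=0 clk=1 d=1 g=0
t1.Δ0 a=0 e=0 c=1 f=1 b=0 clk=1 d=1 g=0
t1.Δ1 a=0 e=0 c=1 f=1 b=0 clk=0 d=1 g=0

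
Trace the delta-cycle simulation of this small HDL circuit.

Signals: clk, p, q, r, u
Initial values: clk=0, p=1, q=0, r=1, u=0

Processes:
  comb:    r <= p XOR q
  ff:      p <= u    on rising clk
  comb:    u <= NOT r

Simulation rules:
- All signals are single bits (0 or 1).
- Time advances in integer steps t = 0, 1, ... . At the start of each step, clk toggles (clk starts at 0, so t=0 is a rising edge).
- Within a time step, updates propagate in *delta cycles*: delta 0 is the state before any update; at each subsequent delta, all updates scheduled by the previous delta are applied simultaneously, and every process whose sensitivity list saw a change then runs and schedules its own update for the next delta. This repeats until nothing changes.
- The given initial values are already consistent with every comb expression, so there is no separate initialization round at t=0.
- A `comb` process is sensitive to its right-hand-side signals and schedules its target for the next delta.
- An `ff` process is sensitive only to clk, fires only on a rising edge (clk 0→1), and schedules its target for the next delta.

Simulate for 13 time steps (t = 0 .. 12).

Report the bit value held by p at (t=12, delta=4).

0

[bits: q,clk,r,p,u]
t=0: Δ0=00110 Δ1=01110 Δ2=01100 Δ3=01000 Δ4=01001 | 4Δ
t=1: Δ0=01001 Δ1=00001 | 1Δ
t=2: Δ0=00001 Δ1=01001 Δ2=01011 Δ3=01111 Δ4=01110 | 4Δ
t=3: Δ0=01110 Δ1=00110 | 1Δ
t=4: Δ0=00110 Δ1=01110 Δ2=01100 Δ3=01000 Δ4=01001 | 4Δ
t=5: Δ0=01001 Δ1=00001 | 1Δ
t=6: Δ0=00001 Δ1=01001 Δ2=01011 Δ3=01111 Δ4=01110 | 4Δ
t=7: Δ0=01110 Δ1=00110 | 1Δ
t=8: Δ0=00110 Δ1=01110 Δ2=01100 Δ3=01000 Δ4=01001 | 4Δ
t=9: Δ0=01001 Δ1=00001 | 1Δ
t=10: Δ0=00001 Δ1=01001 Δ2=01011 Δ3=01111 Δ4=01110 | 4Δ
t=11: Δ0=01110 Δ1=00110 | 1Δ
t=12: Δ0=00110 Δ1=01110 Δ2=01100 Δ3=01000 Δ4=01001 | 4Δ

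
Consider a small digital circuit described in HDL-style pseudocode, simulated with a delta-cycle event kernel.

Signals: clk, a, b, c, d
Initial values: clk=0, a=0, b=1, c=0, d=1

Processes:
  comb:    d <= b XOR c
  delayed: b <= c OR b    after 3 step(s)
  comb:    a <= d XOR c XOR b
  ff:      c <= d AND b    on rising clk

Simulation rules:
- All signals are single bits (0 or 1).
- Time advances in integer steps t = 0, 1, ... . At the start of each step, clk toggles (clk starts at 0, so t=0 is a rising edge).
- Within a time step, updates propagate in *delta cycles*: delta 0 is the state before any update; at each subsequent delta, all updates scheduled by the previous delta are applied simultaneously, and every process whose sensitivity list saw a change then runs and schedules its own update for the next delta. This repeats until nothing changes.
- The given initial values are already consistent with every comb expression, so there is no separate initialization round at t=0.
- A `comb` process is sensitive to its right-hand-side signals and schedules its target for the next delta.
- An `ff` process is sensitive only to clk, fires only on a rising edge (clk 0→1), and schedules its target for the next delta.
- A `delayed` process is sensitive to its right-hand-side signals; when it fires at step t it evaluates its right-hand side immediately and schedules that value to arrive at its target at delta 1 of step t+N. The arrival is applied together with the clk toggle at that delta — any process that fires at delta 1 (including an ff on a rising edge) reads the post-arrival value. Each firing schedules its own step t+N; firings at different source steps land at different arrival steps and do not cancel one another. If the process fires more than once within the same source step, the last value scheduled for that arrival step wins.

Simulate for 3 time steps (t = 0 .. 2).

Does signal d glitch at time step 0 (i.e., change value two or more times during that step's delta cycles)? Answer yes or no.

t=0 Δ0: b=1 clk=0 d=1 a=0 c=0
  Δ1: clk:0→1
  Δ2: c:0→1
  Δ3: d:1→0, a:0→1
  Δ4: a:1→0
  (4Δ to stable)
t=1 Δ0: b=1 clk=1 d=0 a=0 c=1
  Δ1: clk:1→0
  (1Δ to stable)
t=2 Δ0: b=1 clk=0 d=0 a=0 c=1
  Δ1: clk:0→1
  Δ2: c:1→0
  Δ3: d:0→1, a:0→1
  Δ4: a:1→0
  (4Δ to stable)

no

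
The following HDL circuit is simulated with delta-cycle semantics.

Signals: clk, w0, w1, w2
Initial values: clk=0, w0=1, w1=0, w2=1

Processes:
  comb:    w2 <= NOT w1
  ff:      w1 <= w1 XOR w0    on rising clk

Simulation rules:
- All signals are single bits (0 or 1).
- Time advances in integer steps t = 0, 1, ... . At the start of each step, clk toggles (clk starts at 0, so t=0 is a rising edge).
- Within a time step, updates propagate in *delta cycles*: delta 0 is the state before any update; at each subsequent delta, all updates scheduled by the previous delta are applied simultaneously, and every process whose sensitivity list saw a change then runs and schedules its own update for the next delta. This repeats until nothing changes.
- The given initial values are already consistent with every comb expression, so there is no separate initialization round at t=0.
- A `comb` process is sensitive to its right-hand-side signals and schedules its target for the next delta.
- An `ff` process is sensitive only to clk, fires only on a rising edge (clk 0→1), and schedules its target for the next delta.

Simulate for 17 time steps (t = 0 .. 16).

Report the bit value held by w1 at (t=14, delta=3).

0

t=0 Δ0: w2=1 w1=0 clk=0 w0=1
  Δ1: clk:0→1
  Δ2: w1:0→1
  Δ3: w2:1→0
  (3Δ to stable)
t=1 Δ0: w2=0 w1=1 clk=1 w0=1
  Δ1: clk:1→0
  (1Δ to stable)
t=2 Δ0: w2=0 w1=1 clk=0 w0=1
  Δ1: clk:0→1
  Δ2: w1:1→0
  Δ3: w2:0→1
  (3Δ to stable)
t=3 Δ0: w2=1 w1=0 clk=1 w0=1
  Δ1: clk:1→0
  (1Δ to stable)
t=4 Δ0: w2=1 w1=0 clk=0 w0=1
  Δ1: clk:0→1
  Δ2: w1:0→1
  Δ3: w2:1→0
  (3Δ to stable)
t=5 Δ0: w2=0 w1=1 clk=1 w0=1
  Δ1: clk:1→0
  (1Δ to stable)
t=6 Δ0: w2=0 w1=1 clk=0 w0=1
  Δ1: clk:0→1
  Δ2: w1:1→0
  Δ3: w2:0→1
  (3Δ to stable)
t=7 Δ0: w2=1 w1=0 clk=1 w0=1
  Δ1: clk:1→0
  (1Δ to stable)
t=8 Δ0: w2=1 w1=0 clk=0 w0=1
  Δ1: clk:0→1
  Δ2: w1:0→1
  Δ3: w2:1→0
  (3Δ to stable)
t=9 Δ0: w2=0 w1=1 clk=1 w0=1
  Δ1: clk:1→0
  (1Δ to stable)
t=10 Δ0: w2=0 w1=1 clk=0 w0=1
  Δ1: clk:0→1
  Δ2: w1:1→0
  Δ3: w2:0→1
  (3Δ to stable)
t=11 Δ0: w2=1 w1=0 clk=1 w0=1
  Δ1: clk:1→0
  (1Δ to stable)
t=12 Δ0: w2=1 w1=0 clk=0 w0=1
  Δ1: clk:0→1
  Δ2: w1:0→1
  Δ3: w2:1→0
  (3Δ to stable)
t=13 Δ0: w2=0 w1=1 clk=1 w0=1
  Δ1: clk:1→0
  (1Δ to stable)
t=14 Δ0: w2=0 w1=1 clk=0 w0=1
  Δ1: clk:0→1
  Δ2: w1:1→0
  Δ3: w2:0→1
  (3Δ to stable)
t=15 Δ0: w2=1 w1=0 clk=1 w0=1
  Δ1: clk:1→0
  (1Δ to stable)
t=16 Δ0: w2=1 w1=0 clk=0 w0=1
  Δ1: clk:0→1
  Δ2: w1:0→1
  Δ3: w2:1→0
  (3Δ to stable)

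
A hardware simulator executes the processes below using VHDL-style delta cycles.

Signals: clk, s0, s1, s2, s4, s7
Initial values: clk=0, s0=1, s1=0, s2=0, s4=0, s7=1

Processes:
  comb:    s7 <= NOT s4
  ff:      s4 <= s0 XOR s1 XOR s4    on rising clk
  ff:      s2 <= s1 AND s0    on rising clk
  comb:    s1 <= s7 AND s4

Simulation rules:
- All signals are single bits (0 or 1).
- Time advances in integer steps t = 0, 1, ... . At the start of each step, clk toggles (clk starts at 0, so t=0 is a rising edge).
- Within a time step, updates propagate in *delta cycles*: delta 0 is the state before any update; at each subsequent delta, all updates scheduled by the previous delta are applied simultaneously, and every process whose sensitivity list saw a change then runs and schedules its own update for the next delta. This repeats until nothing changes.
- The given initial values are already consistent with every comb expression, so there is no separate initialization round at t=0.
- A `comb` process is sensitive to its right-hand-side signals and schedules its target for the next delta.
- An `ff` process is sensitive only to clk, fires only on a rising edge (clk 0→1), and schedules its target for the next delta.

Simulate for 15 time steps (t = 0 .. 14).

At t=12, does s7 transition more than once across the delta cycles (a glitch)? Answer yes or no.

t=0 Δ0: s2=0 s0=1 clk=0 s4=0 s1=0 s7=1
  Δ1: clk:0→1
  Δ2: s4:0→1
  Δ3: s1:0→1, s7:1→0
  Δ4: s1:1→0
  (4Δ to stable)
t=1 Δ0: s2=0 s0=1 clk=1 s4=1 s1=0 s7=0
  Δ1: clk:1→0
  (1Δ to stable)
t=2 Δ0: s2=0 s0=1 clk=0 s4=1 s1=0 s7=0
  Δ1: clk:0→1
  Δ2: s4:1→0
  Δ3: s7:0→1
  (3Δ to stable)
t=3 Δ0: s2=0 s0=1 clk=1 s4=0 s1=0 s7=1
  Δ1: clk:1→0
  (1Δ to stable)
t=4 Δ0: s2=0 s0=1 clk=0 s4=0 s1=0 s7=1
  Δ1: clk:0→1
  Δ2: s4:0→1
  Δ3: s1:0→1, s7:1→0
  Δ4: s1:1→0
  (4Δ to stable)
t=5 Δ0: s2=0 s0=1 clk=1 s4=1 s1=0 s7=0
  Δ1: clk:1→0
  (1Δ to stable)
t=6 Δ0: s2=0 s0=1 clk=0 s4=1 s1=0 s7=0
  Δ1: clk:0→1
  Δ2: s4:1→0
  Δ3: s7:0→1
  (3Δ to stable)
t=7 Δ0: s2=0 s0=1 clk=1 s4=0 s1=0 s7=1
  Δ1: clk:1→0
  (1Δ to stable)
t=8 Δ0: s2=0 s0=1 clk=0 s4=0 s1=0 s7=1
  Δ1: clk:0→1
  Δ2: s4:0→1
  Δ3: s1:0→1, s7:1→0
  Δ4: s1:1→0
  (4Δ to stable)
t=9 Δ0: s2=0 s0=1 clk=1 s4=1 s1=0 s7=0
  Δ1: clk:1→0
  (1Δ to stable)
t=10 Δ0: s2=0 s0=1 clk=0 s4=1 s1=0 s7=0
  Δ1: clk:0→1
  Δ2: s4:1→0
  Δ3: s7:0→1
  (3Δ to stable)
t=11 Δ0: s2=0 s0=1 clk=1 s4=0 s1=0 s7=1
  Δ1: clk:1→0
  (1Δ to stable)
t=12 Δ0: s2=0 s0=1 clk=0 s4=0 s1=0 s7=1
  Δ1: clk:0→1
  Δ2: s4:0→1
  Δ3: s1:0→1, s7:1→0
  Δ4: s1:1→0
  (4Δ to stable)
t=13 Δ0: s2=0 s0=1 clk=1 s4=1 s1=0 s7=0
  Δ1: clk:1→0
  (1Δ to stable)
t=14 Δ0: s2=0 s0=1 clk=0 s4=1 s1=0 s7=0
  Δ1: clk:0→1
  Δ2: s4:1→0
  Δ3: s7:0→1
  (3Δ to stable)

no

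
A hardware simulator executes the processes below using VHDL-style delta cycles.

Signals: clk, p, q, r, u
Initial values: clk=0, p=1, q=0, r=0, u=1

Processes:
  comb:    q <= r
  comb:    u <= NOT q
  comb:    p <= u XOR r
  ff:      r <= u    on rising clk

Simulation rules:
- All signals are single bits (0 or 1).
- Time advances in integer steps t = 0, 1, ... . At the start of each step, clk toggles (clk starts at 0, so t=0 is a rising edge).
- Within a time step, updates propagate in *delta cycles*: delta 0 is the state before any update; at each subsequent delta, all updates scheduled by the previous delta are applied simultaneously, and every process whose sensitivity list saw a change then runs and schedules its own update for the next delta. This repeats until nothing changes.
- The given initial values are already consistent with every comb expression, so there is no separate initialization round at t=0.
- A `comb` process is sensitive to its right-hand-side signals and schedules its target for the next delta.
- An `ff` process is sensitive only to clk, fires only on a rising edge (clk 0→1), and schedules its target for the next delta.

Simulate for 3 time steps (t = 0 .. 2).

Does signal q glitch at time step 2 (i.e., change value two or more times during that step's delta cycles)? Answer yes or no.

t0.Δ0 r=0 u=1 q=0 p=1 clk=0
t0.Δ1 r=0 u=1 q=0 p=1 clk=1
t0.Δ2 r=1 u=1 q=0 p=1 clk=1
t0.Δ3 r=1 u=1 q=1 p=0 clk=1
t0.Δ4 r=1 u=0 q=1 p=0 clk=1
t0.Δ5 r=1 u=0 q=1 p=1 clk=1
t1.Δ0 r=1 u=0 q=1 p=1 clk=1
t1.Δ1 r=1 u=0 q=1 p=1 clk=0
t2.Δ0 r=1 u=0 q=1 p=1 clk=0
t2.Δ1 r=1 u=0 q=1 p=1 clk=1
t2.Δ2 r=0 u=0 q=1 p=1 clk=1
t2.Δ3 r=0 u=0 q=0 p=0 clk=1
t2.Δ4 r=0 u=1 q=0 p=0 clk=1
t2.Δ5 r=0 u=1 q=0 p=1 clk=1

no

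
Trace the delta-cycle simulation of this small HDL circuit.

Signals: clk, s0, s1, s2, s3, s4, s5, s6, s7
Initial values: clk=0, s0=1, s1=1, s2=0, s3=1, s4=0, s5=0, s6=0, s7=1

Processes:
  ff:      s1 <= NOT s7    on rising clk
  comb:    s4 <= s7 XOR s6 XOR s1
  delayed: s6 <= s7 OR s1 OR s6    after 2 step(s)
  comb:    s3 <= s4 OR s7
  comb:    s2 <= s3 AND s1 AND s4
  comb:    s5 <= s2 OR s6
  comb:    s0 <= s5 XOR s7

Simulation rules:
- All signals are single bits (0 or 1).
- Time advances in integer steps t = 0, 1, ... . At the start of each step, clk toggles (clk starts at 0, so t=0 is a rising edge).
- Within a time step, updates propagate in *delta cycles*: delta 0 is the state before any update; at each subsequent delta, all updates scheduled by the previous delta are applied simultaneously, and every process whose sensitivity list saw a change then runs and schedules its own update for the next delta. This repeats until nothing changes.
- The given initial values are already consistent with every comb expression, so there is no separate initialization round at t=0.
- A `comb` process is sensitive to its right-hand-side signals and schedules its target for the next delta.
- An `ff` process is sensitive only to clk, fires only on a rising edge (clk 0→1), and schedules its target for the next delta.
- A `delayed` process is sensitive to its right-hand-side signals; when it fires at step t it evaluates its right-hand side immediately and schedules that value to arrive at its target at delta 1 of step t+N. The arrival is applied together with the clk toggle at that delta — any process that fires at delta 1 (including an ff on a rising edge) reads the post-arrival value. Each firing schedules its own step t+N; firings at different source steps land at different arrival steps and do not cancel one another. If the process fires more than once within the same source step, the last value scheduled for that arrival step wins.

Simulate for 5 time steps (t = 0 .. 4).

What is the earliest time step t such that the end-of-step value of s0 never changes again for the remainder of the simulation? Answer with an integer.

2

t=0 Δ0: s6=0 s2=0 clk=0 s5=0 s4=0 s7=1 s1=1 s3=1 s0=1
  Δ1: clk:0→1
  Δ2: s1:1→0
  Δ3: s4:0→1
  (3Δ to stable)
t=1 Δ0: s6=0 s2=0 clk=1 s5=0 s4=1 s7=1 s1=0 s3=1 s0=1
  Δ1: clk:1→0
  (1Δ to stable)
t=2 Δ0: s6=0 s2=0 clk=0 s5=0 s4=1 s7=1 s1=0 s3=1 s0=1
  Δ1: s6:0→1, clk:0→1
  Δ2: s5:0→1, s4:1→0
  Δ3: s0:1→0
  (3Δ to stable)
t=3 Δ0: s6=1 s2=0 clk=1 s5=1 s4=0 s7=1 s1=0 s3=1 s0=0
  Δ1: clk:1→0
  (1Δ to stable)
t=4 Δ0: s6=1 s2=0 clk=0 s5=1 s4=0 s7=1 s1=0 s3=1 s0=0
  Δ1: clk:0→1
  (1Δ to stable)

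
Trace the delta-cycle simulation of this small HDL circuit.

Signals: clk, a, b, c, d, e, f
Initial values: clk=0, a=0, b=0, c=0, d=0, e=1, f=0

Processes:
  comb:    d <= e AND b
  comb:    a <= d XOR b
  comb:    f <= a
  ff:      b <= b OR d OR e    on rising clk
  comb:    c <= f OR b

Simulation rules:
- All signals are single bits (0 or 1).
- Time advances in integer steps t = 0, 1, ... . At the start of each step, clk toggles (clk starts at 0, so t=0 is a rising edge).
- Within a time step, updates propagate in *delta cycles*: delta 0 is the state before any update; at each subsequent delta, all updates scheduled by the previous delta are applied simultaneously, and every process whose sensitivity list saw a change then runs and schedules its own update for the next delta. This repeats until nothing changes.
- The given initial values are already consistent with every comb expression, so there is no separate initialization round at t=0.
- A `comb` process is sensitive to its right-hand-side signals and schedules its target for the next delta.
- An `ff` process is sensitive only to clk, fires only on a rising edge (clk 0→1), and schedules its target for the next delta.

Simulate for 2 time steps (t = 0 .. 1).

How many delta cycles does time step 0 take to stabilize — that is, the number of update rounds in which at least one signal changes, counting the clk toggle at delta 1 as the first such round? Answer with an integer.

5

t=0 Δ0: e=1 b=0 f=0 d=0 clk=0 c=0 a=0
  Δ1: clk:0→1
  Δ2: b:0→1
  Δ3: d:0→1, c:0→1, a:0→1
  Δ4: f:0→1, a:1→0
  Δ5: f:1→0
  (5Δ to stable)
t=1 Δ0: e=1 b=1 f=0 d=1 clk=1 c=1 a=0
  Δ1: clk:1→0
  (1Δ to stable)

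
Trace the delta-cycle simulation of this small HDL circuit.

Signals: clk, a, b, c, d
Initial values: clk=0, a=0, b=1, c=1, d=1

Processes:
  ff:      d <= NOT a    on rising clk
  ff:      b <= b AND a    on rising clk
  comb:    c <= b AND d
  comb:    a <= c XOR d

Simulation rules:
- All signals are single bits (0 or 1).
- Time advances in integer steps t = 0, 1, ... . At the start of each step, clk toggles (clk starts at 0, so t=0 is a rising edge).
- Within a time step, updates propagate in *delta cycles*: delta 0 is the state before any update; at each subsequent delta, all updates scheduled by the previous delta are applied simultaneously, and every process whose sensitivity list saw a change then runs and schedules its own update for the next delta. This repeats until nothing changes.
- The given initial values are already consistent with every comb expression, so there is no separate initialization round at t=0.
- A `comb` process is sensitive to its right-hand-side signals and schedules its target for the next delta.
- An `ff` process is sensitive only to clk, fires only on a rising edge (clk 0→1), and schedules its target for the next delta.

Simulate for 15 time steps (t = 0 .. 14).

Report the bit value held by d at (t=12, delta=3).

[bits: a,c,clk,d,b]
t=0: Δ0=01011 Δ1=01111 Δ2=01110 Δ3=00110 Δ4=10110 | 4Δ
t=1: Δ0=10110 Δ1=10010 | 1Δ
t=2: Δ0=10010 Δ1=10110 Δ2=10100 Δ3=00100 | 3Δ
t=3: Δ0=00100 Δ1=00000 | 1Δ
t=4: Δ0=00000 Δ1=00100 Δ2=00110 Δ3=10110 | 3Δ
t=5: Δ0=10110 Δ1=10010 | 1Δ
t=6: Δ0=10010 Δ1=10110 Δ2=10100 Δ3=00100 | 3Δ
t=7: Δ0=00100 Δ1=00000 | 1Δ
t=8: Δ0=00000 Δ1=00100 Δ2=00110 Δ3=10110 | 3Δ
t=9: Δ0=10110 Δ1=10010 | 1Δ
t=10: Δ0=10010 Δ1=10110 Δ2=10100 Δ3=00100 | 3Δ
t=11: Δ0=00100 Δ1=00000 | 1Δ
t=12: Δ0=00000 Δ1=00100 Δ2=00110 Δ3=10110 | 3Δ
t=13: Δ0=10110 Δ1=10010 | 1Δ
t=14: Δ0=10010 Δ1=10110 Δ2=10100 Δ3=00100 | 3Δ

1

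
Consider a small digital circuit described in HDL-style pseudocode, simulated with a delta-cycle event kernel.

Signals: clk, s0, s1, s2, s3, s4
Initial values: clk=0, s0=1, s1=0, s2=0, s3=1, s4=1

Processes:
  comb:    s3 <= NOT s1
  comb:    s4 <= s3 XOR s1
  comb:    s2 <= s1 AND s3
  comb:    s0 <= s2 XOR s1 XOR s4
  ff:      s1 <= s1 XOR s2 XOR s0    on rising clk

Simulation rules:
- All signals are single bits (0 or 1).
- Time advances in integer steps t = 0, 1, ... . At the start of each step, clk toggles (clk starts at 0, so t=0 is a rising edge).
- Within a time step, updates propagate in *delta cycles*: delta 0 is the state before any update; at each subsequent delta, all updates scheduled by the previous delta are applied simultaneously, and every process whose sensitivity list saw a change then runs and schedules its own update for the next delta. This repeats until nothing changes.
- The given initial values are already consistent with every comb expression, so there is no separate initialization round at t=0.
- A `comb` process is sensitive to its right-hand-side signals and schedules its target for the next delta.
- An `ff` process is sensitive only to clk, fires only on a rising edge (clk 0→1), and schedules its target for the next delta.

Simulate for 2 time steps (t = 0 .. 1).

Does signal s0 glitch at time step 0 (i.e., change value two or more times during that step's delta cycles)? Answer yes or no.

t0.Δ0 s0=1 s3=1 s2=0 s1=0 s4=1 clk=0
t0.Δ1 s0=1 s3=1 s2=0 s1=0 s4=1 clk=1
t0.Δ2 s0=1 s3=1 s2=0 s1=1 s4=1 clk=1
t0.Δ3 s0=0 s3=0 s2=1 s1=1 s4=0 clk=1
t0.Δ4 s0=0 s3=0 s2=0 s1=1 s4=1 clk=1
t1.Δ0 s0=0 s3=0 s2=0 s1=1 s4=1 clk=1
t1.Δ1 s0=0 s3=0 s2=0 s1=1 s4=1 clk=0

no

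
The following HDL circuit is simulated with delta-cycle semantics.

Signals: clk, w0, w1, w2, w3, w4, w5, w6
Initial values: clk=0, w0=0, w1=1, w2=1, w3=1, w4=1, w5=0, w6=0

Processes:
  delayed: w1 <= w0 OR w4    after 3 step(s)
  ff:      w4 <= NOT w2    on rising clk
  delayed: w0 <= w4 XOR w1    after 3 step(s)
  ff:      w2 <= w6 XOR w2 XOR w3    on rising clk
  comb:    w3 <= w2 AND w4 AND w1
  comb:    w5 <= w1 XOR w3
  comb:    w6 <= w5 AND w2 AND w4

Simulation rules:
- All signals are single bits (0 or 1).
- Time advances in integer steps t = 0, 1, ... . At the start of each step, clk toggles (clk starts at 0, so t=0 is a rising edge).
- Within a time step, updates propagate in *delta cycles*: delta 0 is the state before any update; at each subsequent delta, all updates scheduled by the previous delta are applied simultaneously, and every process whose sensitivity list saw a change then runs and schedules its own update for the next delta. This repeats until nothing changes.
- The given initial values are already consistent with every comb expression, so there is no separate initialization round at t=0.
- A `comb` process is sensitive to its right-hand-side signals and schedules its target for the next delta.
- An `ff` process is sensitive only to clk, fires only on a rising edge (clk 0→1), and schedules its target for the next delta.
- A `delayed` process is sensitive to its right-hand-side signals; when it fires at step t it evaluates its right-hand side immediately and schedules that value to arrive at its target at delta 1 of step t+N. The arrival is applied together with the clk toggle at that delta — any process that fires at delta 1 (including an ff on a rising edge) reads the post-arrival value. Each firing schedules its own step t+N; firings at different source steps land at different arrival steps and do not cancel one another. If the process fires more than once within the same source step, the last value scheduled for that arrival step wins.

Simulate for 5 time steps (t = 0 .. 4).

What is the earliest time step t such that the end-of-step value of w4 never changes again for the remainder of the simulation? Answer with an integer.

t=0 Δ0: w4=1 w2=1 w5=0 w0=0 w6=0 w1=1 w3=1 clk=0
  Δ1: clk:0→1
  Δ2: w4:1→0, w2:1→0
  Δ3: w3:1→0
  Δ4: w5:0→1
  (4Δ to stable)
t=1 Δ0: w4=0 w2=0 w5=1 w0=0 w6=0 w1=1 w3=0 clk=1
  Δ1: clk:1→0
  (1Δ to stable)
t=2 Δ0: w4=0 w2=0 w5=1 w0=0 w6=0 w1=1 w3=0 clk=0
  Δ1: clk:0→1
  Δ2: w4:0→1
  (2Δ to stable)
t=3 Δ0: w4=1 w2=0 w5=1 w0=0 w6=0 w1=1 w3=0 clk=1
  Δ1: w0:0→1, w1:1→0, clk:1→0
  Δ2: w5:1→0
  (2Δ to stable)
t=4 Δ0: w4=1 w2=0 w5=0 w0=1 w6=0 w1=0 w3=0 clk=0
  Δ1: clk:0→1
  (1Δ to stable)

2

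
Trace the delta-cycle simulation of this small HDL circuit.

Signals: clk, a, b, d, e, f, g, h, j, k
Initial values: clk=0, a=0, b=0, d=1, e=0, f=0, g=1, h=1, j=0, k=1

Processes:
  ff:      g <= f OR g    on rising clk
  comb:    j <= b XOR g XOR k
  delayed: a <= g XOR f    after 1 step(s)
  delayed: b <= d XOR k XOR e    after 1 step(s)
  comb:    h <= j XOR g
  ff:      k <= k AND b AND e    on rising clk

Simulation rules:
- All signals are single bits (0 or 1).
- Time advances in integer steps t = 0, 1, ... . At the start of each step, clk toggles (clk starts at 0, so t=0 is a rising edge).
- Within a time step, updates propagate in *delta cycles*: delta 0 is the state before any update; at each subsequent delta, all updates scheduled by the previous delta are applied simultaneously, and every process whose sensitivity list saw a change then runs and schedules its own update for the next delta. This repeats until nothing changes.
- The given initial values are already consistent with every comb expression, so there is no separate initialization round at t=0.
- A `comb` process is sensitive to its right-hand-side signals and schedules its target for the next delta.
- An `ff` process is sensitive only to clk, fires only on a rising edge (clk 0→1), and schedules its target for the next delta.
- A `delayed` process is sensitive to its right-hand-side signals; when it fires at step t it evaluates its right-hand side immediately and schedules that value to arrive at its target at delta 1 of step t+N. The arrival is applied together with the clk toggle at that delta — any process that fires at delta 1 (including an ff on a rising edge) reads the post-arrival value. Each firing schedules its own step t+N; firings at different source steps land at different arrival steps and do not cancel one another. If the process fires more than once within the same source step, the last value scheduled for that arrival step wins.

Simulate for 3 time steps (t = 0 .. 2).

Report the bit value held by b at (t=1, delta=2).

[bits: e,h,clk,j,a,k,b,d,g,f]
t=0: Δ0=0100010110 Δ1=0110010110 Δ2=0110000110 Δ3=0111000110 Δ4=0011000110 | 4Δ
t=1: Δ0=0011000110 Δ1=0001001110 Δ2=0000001110 Δ3=0100001110 | 3Δ
t=2: Δ0=0100001110 Δ1=0110001110 | 1Δ

1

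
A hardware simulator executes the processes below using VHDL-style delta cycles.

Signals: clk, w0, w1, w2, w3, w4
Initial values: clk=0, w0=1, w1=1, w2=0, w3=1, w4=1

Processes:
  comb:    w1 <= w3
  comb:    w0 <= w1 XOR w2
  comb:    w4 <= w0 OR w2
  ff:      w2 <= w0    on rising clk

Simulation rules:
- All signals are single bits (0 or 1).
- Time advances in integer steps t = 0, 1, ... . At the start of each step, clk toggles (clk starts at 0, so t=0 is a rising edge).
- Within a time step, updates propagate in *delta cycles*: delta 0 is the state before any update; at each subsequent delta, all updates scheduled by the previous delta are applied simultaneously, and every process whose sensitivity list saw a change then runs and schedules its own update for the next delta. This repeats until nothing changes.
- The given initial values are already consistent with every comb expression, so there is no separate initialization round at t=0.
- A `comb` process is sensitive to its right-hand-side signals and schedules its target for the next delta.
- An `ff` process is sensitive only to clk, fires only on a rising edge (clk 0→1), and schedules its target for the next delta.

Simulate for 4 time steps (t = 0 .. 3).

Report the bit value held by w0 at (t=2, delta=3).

t=0 Δ0: w4=1 clk=0 w1=1 w3=1 w2=0 w0=1
  Δ1: clk:0→1
  Δ2: w2:0→1
  Δ3: w0:1→0
  (3Δ to stable)
t=1 Δ0: w4=1 clk=1 w1=1 w3=1 w2=1 w0=0
  Δ1: clk:1→0
  (1Δ to stable)
t=2 Δ0: w4=1 clk=0 w1=1 w3=1 w2=1 w0=0
  Δ1: clk:0→1
  Δ2: w2:1→0
  Δ3: w4:1→0, w0:0→1
  Δ4: w4:0→1
  (4Δ to stable)
t=3 Δ0: w4=1 clk=1 w1=1 w3=1 w2=0 w0=1
  Δ1: clk:1→0
  (1Δ to stable)

1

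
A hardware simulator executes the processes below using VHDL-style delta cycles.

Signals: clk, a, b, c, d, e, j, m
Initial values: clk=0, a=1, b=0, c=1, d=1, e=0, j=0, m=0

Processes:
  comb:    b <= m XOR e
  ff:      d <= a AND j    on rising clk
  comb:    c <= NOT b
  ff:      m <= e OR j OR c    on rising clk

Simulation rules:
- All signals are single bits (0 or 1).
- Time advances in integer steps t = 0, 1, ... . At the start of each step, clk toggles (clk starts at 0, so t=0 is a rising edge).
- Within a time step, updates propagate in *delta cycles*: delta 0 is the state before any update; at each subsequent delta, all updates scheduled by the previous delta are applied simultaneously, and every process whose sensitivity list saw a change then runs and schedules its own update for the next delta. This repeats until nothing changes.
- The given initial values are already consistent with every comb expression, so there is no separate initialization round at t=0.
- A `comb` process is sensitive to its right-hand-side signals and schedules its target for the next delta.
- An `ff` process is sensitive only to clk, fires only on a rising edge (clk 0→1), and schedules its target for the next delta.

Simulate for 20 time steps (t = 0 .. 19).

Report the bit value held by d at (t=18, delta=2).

t=0 Δ0: j=0 e=0 clk=0 a=1 m=0 c=1 d=1 b=0
  Δ1: clk:0→1
  Δ2: m:0→1, d:1→0
  Δ3: b:0→1
  Δ4: c:1→0
  (4Δ to stable)
t=1 Δ0: j=0 e=0 clk=1 a=1 m=1 c=0 d=0 b=1
  Δ1: clk:1→0
  (1Δ to stable)
t=2 Δ0: j=0 e=0 clk=0 a=1 m=1 c=0 d=0 b=1
  Δ1: clk:0→1
  Δ2: m:1→0
  Δ3: b:1→0
  Δ4: c:0→1
  (4Δ to stable)
t=3 Δ0: j=0 e=0 clk=1 a=1 m=0 c=1 d=0 b=0
  Δ1: clk:1→0
  (1Δ to stable)
t=4 Δ0: j=0 e=0 clk=0 a=1 m=0 c=1 d=0 b=0
  Δ1: clk:0→1
  Δ2: m:0→1
  Δ3: b:0→1
  Δ4: c:1→0
  (4Δ to stable)
t=5 Δ0: j=0 e=0 clk=1 a=1 m=1 c=0 d=0 b=1
  Δ1: clk:1→0
  (1Δ to stable)
t=6 Δ0: j=0 e=0 clk=0 a=1 m=1 c=0 d=0 b=1
  Δ1: clk:0→1
  Δ2: m:1→0
  Δ3: b:1→0
  Δ4: c:0→1
  (4Δ to stable)
t=7 Δ0: j=0 e=0 clk=1 a=1 m=0 c=1 d=0 b=0
  Δ1: clk:1→0
  (1Δ to stable)
t=8 Δ0: j=0 e=0 clk=0 a=1 m=0 c=1 d=0 b=0
  Δ1: clk:0→1
  Δ2: m:0→1
  Δ3: b:0→1
  Δ4: c:1→0
  (4Δ to stable)
t=9 Δ0: j=0 e=0 clk=1 a=1 m=1 c=0 d=0 b=1
  Δ1: clk:1→0
  (1Δ to stable)
t=10 Δ0: j=0 e=0 clk=0 a=1 m=1 c=0 d=0 b=1
  Δ1: clk:0→1
  Δ2: m:1→0
  Δ3: b:1→0
  Δ4: c:0→1
  (4Δ to stable)
t=11 Δ0: j=0 e=0 clk=1 a=1 m=0 c=1 d=0 b=0
  Δ1: clk:1→0
  (1Δ to stable)
t=12 Δ0: j=0 e=0 clk=0 a=1 m=0 c=1 d=0 b=0
  Δ1: clk:0→1
  Δ2: m:0→1
  Δ3: b:0→1
  Δ4: c:1→0
  (4Δ to stable)
t=13 Δ0: j=0 e=0 clk=1 a=1 m=1 c=0 d=0 b=1
  Δ1: clk:1→0
  (1Δ to stable)
t=14 Δ0: j=0 e=0 clk=0 a=1 m=1 c=0 d=0 b=1
  Δ1: clk:0→1
  Δ2: m:1→0
  Δ3: b:1→0
  Δ4: c:0→1
  (4Δ to stable)
t=15 Δ0: j=0 e=0 clk=1 a=1 m=0 c=1 d=0 b=0
  Δ1: clk:1→0
  (1Δ to stable)
t=16 Δ0: j=0 e=0 clk=0 a=1 m=0 c=1 d=0 b=0
  Δ1: clk:0→1
  Δ2: m:0→1
  Δ3: b:0→1
  Δ4: c:1→0
  (4Δ to stable)
t=17 Δ0: j=0 e=0 clk=1 a=1 m=1 c=0 d=0 b=1
  Δ1: clk:1→0
  (1Δ to stable)
t=18 Δ0: j=0 e=0 clk=0 a=1 m=1 c=0 d=0 b=1
  Δ1: clk:0→1
  Δ2: m:1→0
  Δ3: b:1→0
  Δ4: c:0→1
  (4Δ to stable)
t=19 Δ0: j=0 e=0 clk=1 a=1 m=0 c=1 d=0 b=0
  Δ1: clk:1→0
  (1Δ to stable)

0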